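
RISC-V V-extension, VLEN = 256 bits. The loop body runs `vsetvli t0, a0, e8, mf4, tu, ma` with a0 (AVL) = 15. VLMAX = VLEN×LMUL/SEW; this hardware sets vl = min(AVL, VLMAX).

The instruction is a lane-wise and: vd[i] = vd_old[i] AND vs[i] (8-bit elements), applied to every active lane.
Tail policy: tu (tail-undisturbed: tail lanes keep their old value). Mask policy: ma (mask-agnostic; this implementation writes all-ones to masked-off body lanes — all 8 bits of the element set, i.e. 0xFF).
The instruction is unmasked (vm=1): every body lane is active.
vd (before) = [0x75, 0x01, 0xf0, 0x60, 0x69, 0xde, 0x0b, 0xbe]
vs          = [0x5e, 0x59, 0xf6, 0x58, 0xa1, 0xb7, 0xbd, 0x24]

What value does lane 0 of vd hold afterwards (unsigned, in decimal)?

VLMAX = VLEN×LMUL/SEW = 256×1/4/8 = 8
vl = min(AVL, VLMAX) = min(15, 8) = 8
vd[0] and(0x75,0x5e) -> 0x54
vd[1] and(0x01,0x59) -> 0x01
vd[2] and(0xf0,0xf6) -> 0xf0
vd[3] and(0x60,0x58) -> 0x40
vd[4] and(0x69,0xa1) -> 0x21
vd[5] and(0xde,0xb7) -> 0x96
vd[6] and(0x0b,0xbd) -> 0x09
vd[7] and(0xbe,0x24) -> 0x24

vd[0] = 84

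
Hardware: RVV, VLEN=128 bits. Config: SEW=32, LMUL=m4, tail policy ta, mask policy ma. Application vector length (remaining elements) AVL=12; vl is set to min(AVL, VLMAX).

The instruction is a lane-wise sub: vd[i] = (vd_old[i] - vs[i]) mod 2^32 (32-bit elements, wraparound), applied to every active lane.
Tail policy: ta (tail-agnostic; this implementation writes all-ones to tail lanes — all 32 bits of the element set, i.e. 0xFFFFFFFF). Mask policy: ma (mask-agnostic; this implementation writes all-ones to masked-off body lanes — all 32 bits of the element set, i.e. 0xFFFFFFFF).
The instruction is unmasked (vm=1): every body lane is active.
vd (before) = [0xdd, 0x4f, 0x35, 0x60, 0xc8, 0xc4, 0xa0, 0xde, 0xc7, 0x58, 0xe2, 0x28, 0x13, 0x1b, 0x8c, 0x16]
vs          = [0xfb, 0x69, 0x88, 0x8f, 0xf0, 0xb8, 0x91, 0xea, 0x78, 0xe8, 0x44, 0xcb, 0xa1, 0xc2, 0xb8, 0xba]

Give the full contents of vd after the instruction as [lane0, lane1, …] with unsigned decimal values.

vd = [4294967266, 4294967270, 4294967213, 4294967249, 4294967256, 12, 15, 4294967284, 79, 4294967152, 158, 4294967133, 4294967295, 4294967295, 4294967295, 4294967295]

VLMAX = VLEN×LMUL/SEW = 128×4/32 = 16
vl = min(AVL, VLMAX) = min(12, 16) = 12
vd[0] sub(0xdd,0xfb) -> 0xffffffe2
vd[1] sub(0x4f,0x69) -> 0xffffffe6
vd[2] sub(0x35,0x88) -> 0xffffffad
vd[3] sub(0x60,0x8f) -> 0xffffffd1
vd[4] sub(0xc8,0xf0) -> 0xffffffd8
vd[5] sub(0xc4,0xb8) -> 0x0c
vd[6] sub(0xa0,0x91) -> 0x0f
vd[7] sub(0xde,0xea) -> 0xfffffff4
vd[8] sub(0xc7,0x78) -> 0x4f
vd[9] sub(0x58,0xe8) -> 0xffffff70
vd[10] sub(0xe2,0x44) -> 0x9e
vd[11] sub(0x28,0xcb) -> 0xffffff5d
vd[12] tail/ones -> 0xffffffff
vd[13] tail/ones -> 0xffffffff
vd[14] tail/ones -> 0xffffffff
vd[15] tail/ones -> 0xffffffff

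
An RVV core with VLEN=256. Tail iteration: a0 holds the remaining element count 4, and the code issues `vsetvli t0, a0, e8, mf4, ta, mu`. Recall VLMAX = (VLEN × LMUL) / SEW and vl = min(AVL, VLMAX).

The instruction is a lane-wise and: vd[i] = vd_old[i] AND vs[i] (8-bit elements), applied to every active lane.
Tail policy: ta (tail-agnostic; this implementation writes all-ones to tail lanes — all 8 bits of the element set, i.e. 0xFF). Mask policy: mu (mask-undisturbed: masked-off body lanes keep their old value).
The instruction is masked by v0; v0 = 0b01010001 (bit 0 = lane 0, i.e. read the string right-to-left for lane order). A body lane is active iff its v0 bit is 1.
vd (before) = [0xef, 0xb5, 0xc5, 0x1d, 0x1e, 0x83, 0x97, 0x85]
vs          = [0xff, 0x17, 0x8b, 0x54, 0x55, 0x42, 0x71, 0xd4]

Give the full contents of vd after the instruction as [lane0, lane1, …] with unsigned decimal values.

VLMAX = (256 × 1/4) / 8 = 8 lanes
vl = min(AVL, VLMAX) = min(4, 8) = 4
[0] and(0xef,0xff) = 0xef
[1] mask-off/keep = 0xb5
[2] mask-off/keep = 0xc5
[3] mask-off/keep = 0x1d
[4] tail/ones = 0xff
[5] tail/ones = 0xff
[6] tail/ones = 0xff
[7] tail/ones = 0xff

vd = [239, 181, 197, 29, 255, 255, 255, 255]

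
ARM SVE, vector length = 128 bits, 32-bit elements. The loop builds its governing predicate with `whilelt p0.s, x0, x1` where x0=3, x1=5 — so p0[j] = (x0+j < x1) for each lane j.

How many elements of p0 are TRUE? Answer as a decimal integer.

vl = 2

register lanes = 128/32 = 4
whilelt: lane j active iff 3+j < 5 → j < 2 → 2 active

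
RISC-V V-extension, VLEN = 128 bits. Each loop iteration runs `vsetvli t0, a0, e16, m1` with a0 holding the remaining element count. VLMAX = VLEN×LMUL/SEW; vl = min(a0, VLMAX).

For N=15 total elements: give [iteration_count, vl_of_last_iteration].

VLMAX = VLEN×LMUL/SEW = 128×1/16 = 8
15 elements at 8/iter → 2 passes, remainder 7 on the last

[iterations, last_vl] = [2, 7]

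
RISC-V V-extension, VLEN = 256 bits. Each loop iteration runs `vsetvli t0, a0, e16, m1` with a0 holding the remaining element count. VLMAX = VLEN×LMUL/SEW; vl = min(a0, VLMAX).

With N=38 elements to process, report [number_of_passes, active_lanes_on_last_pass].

[iterations, last_vl] = [3, 6]

VLMAX = (256 × 1) / 16 = 16 lanes
iterations = ceil(38/16) = 3; final-pass vl = 6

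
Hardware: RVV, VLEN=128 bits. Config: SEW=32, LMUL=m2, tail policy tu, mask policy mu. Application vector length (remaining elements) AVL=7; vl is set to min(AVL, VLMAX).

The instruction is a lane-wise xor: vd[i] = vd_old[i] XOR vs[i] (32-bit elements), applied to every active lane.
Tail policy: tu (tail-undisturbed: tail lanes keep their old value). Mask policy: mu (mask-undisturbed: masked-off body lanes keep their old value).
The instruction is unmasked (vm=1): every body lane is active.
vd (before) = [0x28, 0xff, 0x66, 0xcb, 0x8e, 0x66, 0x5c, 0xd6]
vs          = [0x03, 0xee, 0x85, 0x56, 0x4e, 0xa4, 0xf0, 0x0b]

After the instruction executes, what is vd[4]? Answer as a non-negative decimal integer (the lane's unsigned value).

vd[4] = 192

VLMAX = (128 × 2) / 32 = 8 lanes
AVL=7 ≤ VLMAX=8, so vl = 7
[0] xor(0x28,0x03) = 0x2b
[1] xor(0xff,0xee) = 0x11
[2] xor(0x66,0x85) = 0xe3
[3] xor(0xcb,0x56) = 0x9d
[4] xor(0x8e,0x4e) = 0xc0
[5] xor(0x66,0xa4) = 0xc2
[6] xor(0x5c,0xf0) = 0xac
[7] tail/keep = 0xd6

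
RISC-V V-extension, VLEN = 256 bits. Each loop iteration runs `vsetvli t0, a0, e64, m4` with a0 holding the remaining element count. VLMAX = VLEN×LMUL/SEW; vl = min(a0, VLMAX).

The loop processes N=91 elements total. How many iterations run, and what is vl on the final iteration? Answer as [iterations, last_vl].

lanes per group: 256·4/64 = 16
N=91: ⌈91/16⌉ = 6 iters; last vl = 91 − 5×16 = 11

[iterations, last_vl] = [6, 11]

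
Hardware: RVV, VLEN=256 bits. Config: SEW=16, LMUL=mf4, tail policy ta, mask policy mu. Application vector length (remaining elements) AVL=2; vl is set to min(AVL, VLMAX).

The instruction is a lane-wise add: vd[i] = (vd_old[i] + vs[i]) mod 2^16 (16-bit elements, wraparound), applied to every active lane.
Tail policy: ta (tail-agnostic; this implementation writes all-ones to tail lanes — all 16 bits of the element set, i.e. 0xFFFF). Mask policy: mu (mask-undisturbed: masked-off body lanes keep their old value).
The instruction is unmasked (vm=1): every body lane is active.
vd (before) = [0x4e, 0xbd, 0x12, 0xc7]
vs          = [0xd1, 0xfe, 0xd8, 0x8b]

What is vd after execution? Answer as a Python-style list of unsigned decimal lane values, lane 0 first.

vd = [287, 443, 65535, 65535]

lanes per group: 256·1/4/16 = 4
vl ← min(2, 4) = 2
lane  0: add(0x4e,0xd1) ⇒ 0x11f
lane  1: add(0xbd,0xfe) ⇒ 0x1bb
lane  2: tail/ones ⇒ 0xffff
lane  3: tail/ones ⇒ 0xffff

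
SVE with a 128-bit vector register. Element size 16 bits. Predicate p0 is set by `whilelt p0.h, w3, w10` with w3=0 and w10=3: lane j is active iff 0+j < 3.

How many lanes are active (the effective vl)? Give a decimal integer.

lane count: 128 div 16 = 8
whilelt: lane j active iff 0+j < 3 → j < 3 → 3 active

vl = 3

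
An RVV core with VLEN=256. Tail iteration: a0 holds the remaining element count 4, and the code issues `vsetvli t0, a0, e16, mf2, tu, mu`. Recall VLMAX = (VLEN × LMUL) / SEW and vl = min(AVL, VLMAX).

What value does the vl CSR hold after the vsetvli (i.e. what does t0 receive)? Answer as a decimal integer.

lanes per group: 256·1/2/16 = 8
vl ← min(4, 8) = 4

vl = 4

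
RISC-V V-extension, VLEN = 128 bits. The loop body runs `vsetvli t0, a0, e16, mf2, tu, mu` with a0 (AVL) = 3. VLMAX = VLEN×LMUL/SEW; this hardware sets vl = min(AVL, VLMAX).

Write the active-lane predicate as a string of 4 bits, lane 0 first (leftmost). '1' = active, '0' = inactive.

VLMAX = VLEN×LMUL/SEW = 128×1/2/16 = 4
AVL=3 ≤ VLMAX=4, so vl = 3
bits (lane 0 leftmost): 1110

predicate = 1110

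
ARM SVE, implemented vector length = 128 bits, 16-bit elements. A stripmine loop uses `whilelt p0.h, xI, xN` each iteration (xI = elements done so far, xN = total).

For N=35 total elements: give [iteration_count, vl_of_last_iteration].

[iterations, last_vl] = [5, 3]

128-bit reg / 16-bit elem → 8 lanes
N=35: ⌈35/8⌉ = 5 iters; last vl = 35 − 4×8 = 3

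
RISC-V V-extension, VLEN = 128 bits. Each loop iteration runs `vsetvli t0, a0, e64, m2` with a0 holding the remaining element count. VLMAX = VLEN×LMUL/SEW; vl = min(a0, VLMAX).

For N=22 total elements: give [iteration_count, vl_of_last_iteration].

[iterations, last_vl] = [6, 2]

VLMAX = (128 × 2) / 64 = 4 lanes
22 elements at 4/iter → 6 passes, remainder 2 on the last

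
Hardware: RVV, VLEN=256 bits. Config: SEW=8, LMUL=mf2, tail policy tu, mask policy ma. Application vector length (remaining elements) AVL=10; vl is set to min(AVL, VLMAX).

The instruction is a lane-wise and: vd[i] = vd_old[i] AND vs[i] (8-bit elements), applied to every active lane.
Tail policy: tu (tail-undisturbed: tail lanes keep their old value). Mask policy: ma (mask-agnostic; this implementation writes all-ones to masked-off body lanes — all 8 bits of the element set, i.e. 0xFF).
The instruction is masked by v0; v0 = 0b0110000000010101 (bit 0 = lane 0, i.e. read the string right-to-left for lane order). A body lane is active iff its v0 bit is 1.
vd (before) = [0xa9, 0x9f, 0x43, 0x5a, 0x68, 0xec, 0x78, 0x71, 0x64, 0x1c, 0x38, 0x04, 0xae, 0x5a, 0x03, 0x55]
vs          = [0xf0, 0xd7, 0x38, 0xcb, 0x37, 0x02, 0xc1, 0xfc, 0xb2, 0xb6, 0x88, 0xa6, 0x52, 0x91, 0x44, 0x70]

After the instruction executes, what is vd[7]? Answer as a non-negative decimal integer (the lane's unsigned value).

VLMAX = (256 × 1/2) / 8 = 16 lanes
vl ← min(10, 16) = 10
[0] and(0xa9,0xf0) = 0xa0
[1] mask-off/ones = 0xff
[2] and(0x43,0x38) = 0x00
[3] mask-off/ones = 0xff
[4] and(0x68,0x37) = 0x20
[5] mask-off/ones = 0xff
[6] mask-off/ones = 0xff
[7] mask-off/ones = 0xff
[8] mask-off/ones = 0xff
[9] mask-off/ones = 0xff
[10] tail/keep = 0x38
[11] tail/keep = 0x04
[12] tail/keep = 0xae
[13] tail/keep = 0x5a
[14] tail/keep = 0x03
[15] tail/keep = 0x55

vd[7] = 255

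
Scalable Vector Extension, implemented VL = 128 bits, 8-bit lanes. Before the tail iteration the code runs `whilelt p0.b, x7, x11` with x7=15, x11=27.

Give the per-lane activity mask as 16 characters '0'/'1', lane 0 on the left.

predicate = 1111111111110000

lane count: 128 div 8 = 16
p0[j] = (15+j < 27); true for j=0..11 → 12 lanes set
bits (lane 0 leftmost): 1111111111110000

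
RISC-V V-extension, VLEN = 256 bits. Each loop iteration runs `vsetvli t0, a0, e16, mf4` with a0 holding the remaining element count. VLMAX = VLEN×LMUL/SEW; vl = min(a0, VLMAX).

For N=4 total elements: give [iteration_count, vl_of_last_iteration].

VLMAX = (256 × 1/4) / 16 = 4 lanes
iterations = ceil(4/4) = 1; final-pass vl = 4

[iterations, last_vl] = [1, 4]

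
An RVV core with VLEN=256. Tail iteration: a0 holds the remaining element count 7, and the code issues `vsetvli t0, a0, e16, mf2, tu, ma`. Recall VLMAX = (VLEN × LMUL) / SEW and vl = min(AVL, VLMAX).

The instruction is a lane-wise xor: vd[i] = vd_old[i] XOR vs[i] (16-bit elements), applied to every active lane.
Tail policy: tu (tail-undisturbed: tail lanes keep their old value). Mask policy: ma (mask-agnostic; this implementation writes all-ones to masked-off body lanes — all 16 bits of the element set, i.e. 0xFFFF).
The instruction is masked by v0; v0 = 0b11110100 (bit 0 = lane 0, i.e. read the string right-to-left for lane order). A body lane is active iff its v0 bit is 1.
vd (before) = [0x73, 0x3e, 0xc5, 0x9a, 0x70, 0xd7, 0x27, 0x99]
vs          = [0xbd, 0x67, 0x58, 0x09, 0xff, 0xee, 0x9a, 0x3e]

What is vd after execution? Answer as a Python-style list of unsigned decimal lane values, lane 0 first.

VLMAX = VLEN×LMUL/SEW = 256×1/2/16 = 8
vl = min(AVL, VLMAX) = min(7, 8) = 7
[0] mask-off/ones = 0xffff
[1] mask-off/ones = 0xffff
[2] xor(0xc5,0x58) = 0x9d
[3] mask-off/ones = 0xffff
[4] xor(0x70,0xff) = 0x8f
[5] xor(0xd7,0xee) = 0x39
[6] xor(0x27,0x9a) = 0xbd
[7] tail/keep = 0x99

vd = [65535, 65535, 157, 65535, 143, 57, 189, 153]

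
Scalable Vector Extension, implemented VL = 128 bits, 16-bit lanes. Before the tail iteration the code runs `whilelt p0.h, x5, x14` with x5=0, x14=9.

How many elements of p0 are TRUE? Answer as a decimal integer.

vl = 8

register lanes = 128/16 = 8
p0[j] = (0+j < 9); true for j=0..7 → 8 lanes set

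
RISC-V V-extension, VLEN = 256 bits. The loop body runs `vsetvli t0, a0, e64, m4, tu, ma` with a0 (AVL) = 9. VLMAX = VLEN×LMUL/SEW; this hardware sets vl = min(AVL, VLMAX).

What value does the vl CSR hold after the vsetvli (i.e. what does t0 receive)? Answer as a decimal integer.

vl = 9

lanes per group: 256·4/64 = 16
vl ← min(9, 16) = 9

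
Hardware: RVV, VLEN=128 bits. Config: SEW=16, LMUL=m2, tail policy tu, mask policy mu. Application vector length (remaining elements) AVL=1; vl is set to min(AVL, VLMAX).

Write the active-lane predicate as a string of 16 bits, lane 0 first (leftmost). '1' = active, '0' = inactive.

VLMAX = (128 × 2) / 16 = 16 lanes
AVL=1 ≤ VLMAX=16, so vl = 1
bits (lane 0 leftmost): 1000000000000000

predicate = 1000000000000000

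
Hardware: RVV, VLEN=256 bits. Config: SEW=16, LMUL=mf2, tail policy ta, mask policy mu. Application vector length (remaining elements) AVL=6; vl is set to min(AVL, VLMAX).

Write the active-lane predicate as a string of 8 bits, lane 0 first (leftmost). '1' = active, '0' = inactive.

predicate = 11111100

lanes per group: 256·1/2/16 = 8
vl = min(AVL, VLMAX) = min(6, 8) = 6
bits (lane 0 leftmost): 11111100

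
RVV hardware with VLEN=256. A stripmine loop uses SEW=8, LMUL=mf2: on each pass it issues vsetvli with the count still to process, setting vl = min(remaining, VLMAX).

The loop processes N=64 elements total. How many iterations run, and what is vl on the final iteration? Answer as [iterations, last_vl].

VLMAX = VLEN×LMUL/SEW = 256×1/2/8 = 16
N=64: ⌈64/16⌉ = 4 iters; last vl = 64 − 3×16 = 16

[iterations, last_vl] = [4, 16]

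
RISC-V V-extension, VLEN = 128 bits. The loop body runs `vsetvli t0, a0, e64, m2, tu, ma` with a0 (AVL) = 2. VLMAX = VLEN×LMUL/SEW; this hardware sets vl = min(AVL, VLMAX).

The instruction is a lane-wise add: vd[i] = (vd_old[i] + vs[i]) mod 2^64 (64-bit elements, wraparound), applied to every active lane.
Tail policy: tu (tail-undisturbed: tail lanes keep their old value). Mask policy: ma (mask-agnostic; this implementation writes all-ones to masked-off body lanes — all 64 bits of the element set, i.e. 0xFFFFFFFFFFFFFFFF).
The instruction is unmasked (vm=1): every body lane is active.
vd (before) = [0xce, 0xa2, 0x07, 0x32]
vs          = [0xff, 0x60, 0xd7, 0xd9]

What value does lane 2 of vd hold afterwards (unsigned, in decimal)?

lanes per group: 128·2/64 = 4
vl ← min(2, 4) = 2
  i=0: add(0xce,0xff) → 461
  i=1: add(0xa2,0x60) → 258
  i=2: tail/keep → 7
  i=3: tail/keep → 50

vd[2] = 7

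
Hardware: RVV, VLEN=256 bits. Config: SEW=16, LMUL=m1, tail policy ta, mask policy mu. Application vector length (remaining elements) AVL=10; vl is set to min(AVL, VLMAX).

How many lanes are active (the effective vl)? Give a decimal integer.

vl = 10

VLMAX = VLEN×LMUL/SEW = 256×1/16 = 16
vl = min(AVL, VLMAX) = min(10, 16) = 10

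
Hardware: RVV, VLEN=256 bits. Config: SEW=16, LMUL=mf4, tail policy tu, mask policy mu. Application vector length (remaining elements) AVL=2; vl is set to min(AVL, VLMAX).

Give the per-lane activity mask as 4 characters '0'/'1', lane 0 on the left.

predicate = 1100

lanes per group: 256·1/4/16 = 4
vl = min(AVL, VLMAX) = min(2, 4) = 2
bits (lane 0 leftmost): 1100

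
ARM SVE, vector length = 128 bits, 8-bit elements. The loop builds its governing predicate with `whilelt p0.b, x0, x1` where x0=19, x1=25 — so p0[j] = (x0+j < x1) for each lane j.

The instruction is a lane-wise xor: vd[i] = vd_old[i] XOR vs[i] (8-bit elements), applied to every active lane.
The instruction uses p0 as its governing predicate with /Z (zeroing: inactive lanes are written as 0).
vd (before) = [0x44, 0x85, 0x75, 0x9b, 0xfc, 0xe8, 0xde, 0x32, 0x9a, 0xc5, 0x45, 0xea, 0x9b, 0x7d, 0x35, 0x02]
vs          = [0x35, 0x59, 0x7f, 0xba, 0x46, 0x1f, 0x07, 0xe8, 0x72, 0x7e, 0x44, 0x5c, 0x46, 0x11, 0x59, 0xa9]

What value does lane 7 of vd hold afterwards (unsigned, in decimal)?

vd[7] = 0

register lanes = 128/8 = 16
p0[j] = (19+j < 25); true for j=0..5 → 6 lanes set
  i=0: xor(0x44,0x35) → 113
  i=1: xor(0x85,0x59) → 220
  i=2: xor(0x75,0x7f) → 10
  i=3: xor(0x9b,0xba) → 33
  i=4: xor(0xfc,0x46) → 186
  i=5: xor(0xe8,0x1f) → 247
  i=6: tail/zero → 0
  i=7: tail/zero → 0
  i=8: tail/zero → 0
  i=9: tail/zero → 0
  i=10: tail/zero → 0
  i=11: tail/zero → 0
  i=12: tail/zero → 0
  i=13: tail/zero → 0
  i=14: tail/zero → 0
  i=15: tail/zero → 0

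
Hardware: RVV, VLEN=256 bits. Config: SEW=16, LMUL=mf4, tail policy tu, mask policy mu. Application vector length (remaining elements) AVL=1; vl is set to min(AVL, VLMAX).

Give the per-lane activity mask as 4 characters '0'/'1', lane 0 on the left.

predicate = 1000

VLMAX = VLEN×LMUL/SEW = 256×1/4/16 = 4
vl ← min(1, 4) = 1
bits (lane 0 leftmost): 1000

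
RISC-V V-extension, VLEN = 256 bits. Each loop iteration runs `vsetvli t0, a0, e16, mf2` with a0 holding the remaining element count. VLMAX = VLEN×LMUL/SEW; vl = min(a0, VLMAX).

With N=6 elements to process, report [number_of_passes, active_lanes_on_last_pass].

VLMAX = VLEN×LMUL/SEW = 256×1/2/16 = 8
6 elements at 8/iter → 1 passes, remainder 6 on the last

[iterations, last_vl] = [1, 6]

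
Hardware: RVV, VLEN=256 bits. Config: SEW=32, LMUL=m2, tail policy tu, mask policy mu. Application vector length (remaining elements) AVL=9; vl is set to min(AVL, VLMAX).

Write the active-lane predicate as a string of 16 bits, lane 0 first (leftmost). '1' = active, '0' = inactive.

predicate = 1111111110000000

VLMAX = VLEN×LMUL/SEW = 256×2/32 = 16
AVL=9 ≤ VLMAX=16, so vl = 9
bits (lane 0 leftmost): 1111111110000000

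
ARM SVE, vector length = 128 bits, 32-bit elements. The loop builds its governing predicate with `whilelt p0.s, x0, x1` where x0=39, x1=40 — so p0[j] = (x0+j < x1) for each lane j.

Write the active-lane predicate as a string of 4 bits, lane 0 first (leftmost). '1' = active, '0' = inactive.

predicate = 1000

lane count: 128 div 32 = 4
whilelt: lane j active iff 39+j < 40 → j < 1 → 1 active
bits (lane 0 leftmost): 1000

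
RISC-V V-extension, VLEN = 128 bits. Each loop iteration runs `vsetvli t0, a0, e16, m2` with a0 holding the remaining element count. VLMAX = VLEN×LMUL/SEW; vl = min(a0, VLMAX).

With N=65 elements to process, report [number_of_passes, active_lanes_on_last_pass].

[iterations, last_vl] = [5, 1]

lanes per group: 128·2/16 = 16
iterations = ceil(65/16) = 5; final-pass vl = 1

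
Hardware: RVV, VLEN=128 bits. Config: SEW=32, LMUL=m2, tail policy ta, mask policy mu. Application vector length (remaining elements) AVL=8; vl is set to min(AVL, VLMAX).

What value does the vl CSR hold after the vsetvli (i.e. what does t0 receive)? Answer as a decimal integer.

lanes per group: 128·2/32 = 8
AVL=8 ≤ VLMAX=8, so vl = 8

vl = 8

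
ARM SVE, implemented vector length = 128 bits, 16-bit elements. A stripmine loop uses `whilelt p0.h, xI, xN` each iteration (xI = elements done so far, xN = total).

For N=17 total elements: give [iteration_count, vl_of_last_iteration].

128-bit reg / 16-bit elem → 8 lanes
17 elements at 8/iter → 3 passes, remainder 1 on the last

[iterations, last_vl] = [3, 1]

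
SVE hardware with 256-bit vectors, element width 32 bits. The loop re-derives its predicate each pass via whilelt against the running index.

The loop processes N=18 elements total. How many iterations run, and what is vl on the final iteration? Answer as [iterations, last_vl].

256-bit reg / 32-bit elem → 8 lanes
iterations = ceil(18/8) = 3; final-pass vl = 2

[iterations, last_vl] = [3, 2]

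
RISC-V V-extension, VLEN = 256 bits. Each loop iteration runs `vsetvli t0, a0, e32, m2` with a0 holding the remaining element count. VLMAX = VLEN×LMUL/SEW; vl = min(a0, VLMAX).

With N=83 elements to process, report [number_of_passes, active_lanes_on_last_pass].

VLMAX = (256 × 2) / 32 = 16 lanes
iterations = ceil(83/16) = 6; final-pass vl = 3

[iterations, last_vl] = [6, 3]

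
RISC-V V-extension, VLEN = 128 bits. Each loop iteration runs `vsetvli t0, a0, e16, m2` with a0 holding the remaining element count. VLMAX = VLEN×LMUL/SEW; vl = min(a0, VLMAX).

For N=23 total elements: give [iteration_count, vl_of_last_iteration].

lanes per group: 128·2/16 = 16
N=23: ⌈23/16⌉ = 2 iters; last vl = 23 − 1×16 = 7

[iterations, last_vl] = [2, 7]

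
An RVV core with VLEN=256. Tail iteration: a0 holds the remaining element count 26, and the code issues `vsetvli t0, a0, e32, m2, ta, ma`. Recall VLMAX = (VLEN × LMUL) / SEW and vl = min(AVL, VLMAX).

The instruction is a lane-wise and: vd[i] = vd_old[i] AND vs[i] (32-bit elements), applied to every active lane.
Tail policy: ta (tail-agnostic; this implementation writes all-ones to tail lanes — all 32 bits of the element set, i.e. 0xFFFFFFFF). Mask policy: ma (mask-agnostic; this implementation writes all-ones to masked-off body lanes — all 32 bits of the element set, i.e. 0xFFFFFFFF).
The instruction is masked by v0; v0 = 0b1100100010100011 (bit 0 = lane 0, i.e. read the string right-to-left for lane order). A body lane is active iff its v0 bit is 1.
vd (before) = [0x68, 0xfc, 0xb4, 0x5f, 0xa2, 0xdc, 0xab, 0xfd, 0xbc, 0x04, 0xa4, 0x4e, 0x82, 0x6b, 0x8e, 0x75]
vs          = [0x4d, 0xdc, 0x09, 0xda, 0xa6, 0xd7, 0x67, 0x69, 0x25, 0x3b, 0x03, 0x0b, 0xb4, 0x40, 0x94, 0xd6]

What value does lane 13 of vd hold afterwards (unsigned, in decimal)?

vd[13] = 4294967295

VLMAX = VLEN×LMUL/SEW = 256×2/32 = 16
vl ← min(26, 16) = 16
  i=0: and(0x68,0x4d) → 72
  i=1: and(0xfc,0xdc) → 220
  i=2: mask-off/ones → 4294967295
  i=3: mask-off/ones → 4294967295
  i=4: mask-off/ones → 4294967295
  i=5: and(0xdc,0xd7) → 212
  i=6: mask-off/ones → 4294967295
  i=7: and(0xfd,0x69) → 105
  i=8: mask-off/ones → 4294967295
  i=9: mask-off/ones → 4294967295
  i=10: mask-off/ones → 4294967295
  i=11: and(0x4e,0x0b) → 10
  i=12: mask-off/ones → 4294967295
  i=13: mask-off/ones → 4294967295
  i=14: and(0x8e,0x94) → 132
  i=15: and(0x75,0xd6) → 84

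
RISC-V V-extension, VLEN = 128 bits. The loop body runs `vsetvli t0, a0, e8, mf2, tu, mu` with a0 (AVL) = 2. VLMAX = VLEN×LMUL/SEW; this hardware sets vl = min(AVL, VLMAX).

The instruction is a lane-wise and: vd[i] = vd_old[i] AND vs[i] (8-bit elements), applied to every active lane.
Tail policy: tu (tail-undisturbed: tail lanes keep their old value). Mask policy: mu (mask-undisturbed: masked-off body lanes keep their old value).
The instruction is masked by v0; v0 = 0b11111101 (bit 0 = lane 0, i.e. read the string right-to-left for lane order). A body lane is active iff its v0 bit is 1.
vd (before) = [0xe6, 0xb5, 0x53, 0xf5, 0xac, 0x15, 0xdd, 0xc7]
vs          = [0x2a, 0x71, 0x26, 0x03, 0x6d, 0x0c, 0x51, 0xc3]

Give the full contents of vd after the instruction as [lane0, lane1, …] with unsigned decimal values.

vd = [34, 181, 83, 245, 172, 21, 221, 199]

VLMAX = (128 × 1/2) / 8 = 8 lanes
AVL=2 ≤ VLMAX=8, so vl = 2
vd[0] and(0xe6,0x2a) -> 0x22
vd[1] mask-off/keep -> 0xb5
vd[2] tail/keep -> 0x53
vd[3] tail/keep -> 0xf5
vd[4] tail/keep -> 0xac
vd[5] tail/keep -> 0x15
vd[6] tail/keep -> 0xdd
vd[7] tail/keep -> 0xc7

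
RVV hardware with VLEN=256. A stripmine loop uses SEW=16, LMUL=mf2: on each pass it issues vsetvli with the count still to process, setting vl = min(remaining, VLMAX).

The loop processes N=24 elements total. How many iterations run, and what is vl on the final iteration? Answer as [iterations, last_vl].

lanes per group: 256·1/2/16 = 8
iterations = ceil(24/8) = 3; final-pass vl = 8

[iterations, last_vl] = [3, 8]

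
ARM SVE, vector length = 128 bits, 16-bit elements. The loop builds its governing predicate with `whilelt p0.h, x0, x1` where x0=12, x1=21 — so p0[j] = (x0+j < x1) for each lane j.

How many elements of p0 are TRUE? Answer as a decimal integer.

lane count: 128 div 16 = 8
active while 12+j < 21, i.e. j ∈ [0,9) capped at 8 ⇒ 8

vl = 8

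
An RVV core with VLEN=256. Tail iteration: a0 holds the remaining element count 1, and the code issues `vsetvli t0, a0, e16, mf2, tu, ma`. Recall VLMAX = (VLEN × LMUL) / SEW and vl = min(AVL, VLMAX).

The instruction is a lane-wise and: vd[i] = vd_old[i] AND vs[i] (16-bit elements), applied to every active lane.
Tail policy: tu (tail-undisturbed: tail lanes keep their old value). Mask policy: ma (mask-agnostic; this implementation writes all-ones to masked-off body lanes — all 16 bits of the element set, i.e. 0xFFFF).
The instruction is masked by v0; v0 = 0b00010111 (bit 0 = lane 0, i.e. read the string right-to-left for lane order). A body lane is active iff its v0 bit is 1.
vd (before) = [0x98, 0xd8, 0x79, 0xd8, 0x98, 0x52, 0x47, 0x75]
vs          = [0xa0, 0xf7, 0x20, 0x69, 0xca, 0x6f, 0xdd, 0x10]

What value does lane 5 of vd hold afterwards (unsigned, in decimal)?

vd[5] = 82

VLMAX = VLEN×LMUL/SEW = 256×1/2/16 = 8
vl ← min(1, 8) = 1
[0] and(0x98,0xa0) = 0x80
[1] tail/keep = 0xd8
[2] tail/keep = 0x79
[3] tail/keep = 0xd8
[4] tail/keep = 0x98
[5] tail/keep = 0x52
[6] tail/keep = 0x47
[7] tail/keep = 0x75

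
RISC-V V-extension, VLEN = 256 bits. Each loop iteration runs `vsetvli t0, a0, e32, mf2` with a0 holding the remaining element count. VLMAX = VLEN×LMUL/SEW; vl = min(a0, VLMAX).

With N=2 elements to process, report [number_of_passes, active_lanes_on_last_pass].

VLMAX = VLEN×LMUL/SEW = 256×1/2/32 = 4
iterations = ceil(2/4) = 1; final-pass vl = 2

[iterations, last_vl] = [1, 2]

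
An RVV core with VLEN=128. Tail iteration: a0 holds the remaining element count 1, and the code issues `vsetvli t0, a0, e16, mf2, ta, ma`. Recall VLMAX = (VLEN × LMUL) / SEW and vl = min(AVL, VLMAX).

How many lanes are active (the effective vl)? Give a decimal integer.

vl = 1

VLMAX = VLEN×LMUL/SEW = 128×1/2/16 = 4
vl = min(AVL, VLMAX) = min(1, 4) = 1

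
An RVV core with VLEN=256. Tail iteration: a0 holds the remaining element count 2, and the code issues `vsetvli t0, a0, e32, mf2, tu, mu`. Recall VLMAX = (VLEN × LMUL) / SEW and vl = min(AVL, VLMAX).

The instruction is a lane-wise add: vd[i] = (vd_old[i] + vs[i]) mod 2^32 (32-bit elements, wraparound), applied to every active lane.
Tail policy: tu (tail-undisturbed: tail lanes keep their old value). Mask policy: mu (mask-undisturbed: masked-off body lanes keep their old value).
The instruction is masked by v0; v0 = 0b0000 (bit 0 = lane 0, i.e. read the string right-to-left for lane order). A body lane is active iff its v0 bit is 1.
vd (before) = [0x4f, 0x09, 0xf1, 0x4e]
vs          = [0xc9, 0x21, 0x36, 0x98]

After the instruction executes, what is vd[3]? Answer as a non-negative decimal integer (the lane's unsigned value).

lanes per group: 256·1/2/32 = 4
vl ← min(2, 4) = 2
vd[0] mask-off/keep -> 0x4f
vd[1] mask-off/keep -> 0x09
vd[2] tail/keep -> 0xf1
vd[3] tail/keep -> 0x4e

vd[3] = 78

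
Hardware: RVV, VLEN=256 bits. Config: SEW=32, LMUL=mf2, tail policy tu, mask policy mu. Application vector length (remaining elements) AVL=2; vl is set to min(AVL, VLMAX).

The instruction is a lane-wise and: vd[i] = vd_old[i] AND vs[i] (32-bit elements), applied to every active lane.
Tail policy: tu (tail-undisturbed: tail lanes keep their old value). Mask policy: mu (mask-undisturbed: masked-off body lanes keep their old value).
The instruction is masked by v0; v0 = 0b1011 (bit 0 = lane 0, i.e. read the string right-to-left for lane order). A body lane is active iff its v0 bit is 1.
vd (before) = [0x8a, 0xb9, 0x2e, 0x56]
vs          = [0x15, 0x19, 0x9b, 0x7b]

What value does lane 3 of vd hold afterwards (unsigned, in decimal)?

VLMAX = VLEN×LMUL/SEW = 256×1/2/32 = 4
vl = min(AVL, VLMAX) = min(2, 4) = 2
  i=0: and(0x8a,0x15) → 0
  i=1: and(0xb9,0x19) → 25
  i=2: tail/keep → 46
  i=3: tail/keep → 86

vd[3] = 86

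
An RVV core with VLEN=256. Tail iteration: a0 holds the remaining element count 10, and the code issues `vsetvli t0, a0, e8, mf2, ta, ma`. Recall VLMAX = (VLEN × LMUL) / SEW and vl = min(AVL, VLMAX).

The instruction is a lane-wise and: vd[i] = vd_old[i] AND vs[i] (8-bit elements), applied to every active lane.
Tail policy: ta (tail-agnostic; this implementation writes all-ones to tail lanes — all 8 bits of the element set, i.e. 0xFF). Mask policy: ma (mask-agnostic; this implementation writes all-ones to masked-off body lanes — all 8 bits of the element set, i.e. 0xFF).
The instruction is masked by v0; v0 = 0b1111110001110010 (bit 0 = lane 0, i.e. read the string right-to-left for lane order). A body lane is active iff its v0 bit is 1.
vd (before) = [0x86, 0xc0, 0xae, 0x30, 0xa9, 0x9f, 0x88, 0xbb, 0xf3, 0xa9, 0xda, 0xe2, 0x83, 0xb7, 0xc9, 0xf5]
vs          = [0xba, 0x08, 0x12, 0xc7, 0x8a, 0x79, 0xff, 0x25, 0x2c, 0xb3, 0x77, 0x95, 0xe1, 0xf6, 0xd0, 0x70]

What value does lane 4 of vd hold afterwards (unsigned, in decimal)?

vd[4] = 136

VLMAX = (256 × 1/2) / 8 = 16 lanes
vl = min(AVL, VLMAX) = min(10, 16) = 10
vd[0] mask-off/ones -> 0xff
vd[1] and(0xc0,0x08) -> 0x00
vd[2] mask-off/ones -> 0xff
vd[3] mask-off/ones -> 0xff
vd[4] and(0xa9,0x8a) -> 0x88
vd[5] and(0x9f,0x79) -> 0x19
vd[6] and(0x88,0xff) -> 0x88
vd[7] mask-off/ones -> 0xff
vd[8] mask-off/ones -> 0xff
vd[9] mask-off/ones -> 0xff
vd[10] tail/ones -> 0xff
vd[11] tail/ones -> 0xff
vd[12] tail/ones -> 0xff
vd[13] tail/ones -> 0xff
vd[14] tail/ones -> 0xff
vd[15] tail/ones -> 0xff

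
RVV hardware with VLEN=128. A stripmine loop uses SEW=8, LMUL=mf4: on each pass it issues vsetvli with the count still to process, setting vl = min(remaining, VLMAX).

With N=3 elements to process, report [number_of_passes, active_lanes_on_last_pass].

lanes per group: 128·1/4/8 = 4
N=3: ⌈3/4⌉ = 1 iters; last vl = 3 − 0×4 = 3

[iterations, last_vl] = [1, 3]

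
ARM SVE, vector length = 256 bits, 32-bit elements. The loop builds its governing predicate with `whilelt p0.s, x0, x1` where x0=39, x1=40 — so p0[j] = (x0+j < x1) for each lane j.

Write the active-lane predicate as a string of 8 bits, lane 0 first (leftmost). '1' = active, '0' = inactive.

predicate = 10000000

256-bit reg / 32-bit elem → 8 lanes
active while 39+j < 40, i.e. j ∈ [0,1) capped at 8 ⇒ 1
bits (lane 0 leftmost): 10000000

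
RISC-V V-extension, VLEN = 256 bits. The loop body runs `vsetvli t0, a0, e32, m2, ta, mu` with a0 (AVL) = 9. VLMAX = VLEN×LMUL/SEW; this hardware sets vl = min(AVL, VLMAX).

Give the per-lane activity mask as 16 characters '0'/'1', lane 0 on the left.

predicate = 1111111110000000

VLMAX = (256 × 2) / 32 = 16 lanes
AVL=9 ≤ VLMAX=16, so vl = 9
bits (lane 0 leftmost): 1111111110000000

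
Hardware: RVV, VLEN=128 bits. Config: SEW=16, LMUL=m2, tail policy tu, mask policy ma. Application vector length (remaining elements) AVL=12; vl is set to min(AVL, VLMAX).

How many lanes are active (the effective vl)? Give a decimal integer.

VLMAX = (128 × 2) / 16 = 16 lanes
vl = min(AVL, VLMAX) = min(12, 16) = 12

vl = 12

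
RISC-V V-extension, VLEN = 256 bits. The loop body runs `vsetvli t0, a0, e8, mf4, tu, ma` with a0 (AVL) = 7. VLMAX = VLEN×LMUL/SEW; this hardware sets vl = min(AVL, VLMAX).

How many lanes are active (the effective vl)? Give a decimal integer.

VLMAX = (256 × 1/4) / 8 = 8 lanes
vl = min(AVL, VLMAX) = min(7, 8) = 7

vl = 7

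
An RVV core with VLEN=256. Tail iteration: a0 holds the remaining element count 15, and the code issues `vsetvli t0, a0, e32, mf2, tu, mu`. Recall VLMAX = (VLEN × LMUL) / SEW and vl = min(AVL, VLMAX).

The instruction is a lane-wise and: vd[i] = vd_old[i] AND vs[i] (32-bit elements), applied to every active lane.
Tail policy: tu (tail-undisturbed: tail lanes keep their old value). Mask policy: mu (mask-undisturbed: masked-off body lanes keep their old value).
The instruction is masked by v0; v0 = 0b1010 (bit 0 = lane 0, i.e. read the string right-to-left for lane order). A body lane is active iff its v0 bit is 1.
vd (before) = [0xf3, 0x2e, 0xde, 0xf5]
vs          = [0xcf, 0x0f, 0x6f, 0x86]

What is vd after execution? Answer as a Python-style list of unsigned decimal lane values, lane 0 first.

vd = [243, 14, 222, 132]

VLMAX = VLEN×LMUL/SEW = 256×1/2/32 = 4
vl = min(AVL, VLMAX) = min(15, 4) = 4
lane  0: mask-off/keep ⇒ 0xf3
lane  1: and(0x2e,0x0f) ⇒ 0x0e
lane  2: mask-off/keep ⇒ 0xde
lane  3: and(0xf5,0x86) ⇒ 0x84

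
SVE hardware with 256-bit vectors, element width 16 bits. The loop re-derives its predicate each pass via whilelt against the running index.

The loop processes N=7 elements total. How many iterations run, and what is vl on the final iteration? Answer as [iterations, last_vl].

256-bit reg / 16-bit elem → 16 lanes
iterations = ceil(7/16) = 1; final-pass vl = 7

[iterations, last_vl] = [1, 7]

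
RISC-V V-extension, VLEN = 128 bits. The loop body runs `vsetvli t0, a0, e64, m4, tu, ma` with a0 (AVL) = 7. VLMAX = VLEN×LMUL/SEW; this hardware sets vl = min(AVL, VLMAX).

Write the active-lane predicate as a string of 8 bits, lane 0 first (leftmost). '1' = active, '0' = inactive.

VLMAX = VLEN×LMUL/SEW = 128×4/64 = 8
vl = min(AVL, VLMAX) = min(7, 8) = 7
bits (lane 0 leftmost): 11111110

predicate = 11111110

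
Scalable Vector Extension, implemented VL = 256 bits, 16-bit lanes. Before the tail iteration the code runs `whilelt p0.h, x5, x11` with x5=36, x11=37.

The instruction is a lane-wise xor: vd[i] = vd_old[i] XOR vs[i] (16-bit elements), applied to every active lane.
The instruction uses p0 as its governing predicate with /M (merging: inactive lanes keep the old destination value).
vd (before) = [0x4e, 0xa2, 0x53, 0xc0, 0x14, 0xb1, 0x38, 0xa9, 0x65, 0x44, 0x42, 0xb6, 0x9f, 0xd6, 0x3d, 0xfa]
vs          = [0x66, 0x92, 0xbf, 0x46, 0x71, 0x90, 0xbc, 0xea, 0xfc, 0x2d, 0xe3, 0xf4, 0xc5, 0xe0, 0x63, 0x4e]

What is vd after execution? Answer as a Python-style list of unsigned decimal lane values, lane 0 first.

vd = [40, 162, 83, 192, 20, 177, 56, 169, 101, 68, 66, 182, 159, 214, 61, 250]

256-bit reg / 16-bit elem → 16 lanes
p0[j] = (36+j < 37); true for j=0..0 → 1 lanes set
  i=0: xor(0x4e,0x66) → 40
  i=1: tail/keep → 162
  i=2: tail/keep → 83
  i=3: tail/keep → 192
  i=4: tail/keep → 20
  i=5: tail/keep → 177
  i=6: tail/keep → 56
  i=7: tail/keep → 169
  i=8: tail/keep → 101
  i=9: tail/keep → 68
  i=10: tail/keep → 66
  i=11: tail/keep → 182
  i=12: tail/keep → 159
  i=13: tail/keep → 214
  i=14: tail/keep → 61
  i=15: tail/keep → 250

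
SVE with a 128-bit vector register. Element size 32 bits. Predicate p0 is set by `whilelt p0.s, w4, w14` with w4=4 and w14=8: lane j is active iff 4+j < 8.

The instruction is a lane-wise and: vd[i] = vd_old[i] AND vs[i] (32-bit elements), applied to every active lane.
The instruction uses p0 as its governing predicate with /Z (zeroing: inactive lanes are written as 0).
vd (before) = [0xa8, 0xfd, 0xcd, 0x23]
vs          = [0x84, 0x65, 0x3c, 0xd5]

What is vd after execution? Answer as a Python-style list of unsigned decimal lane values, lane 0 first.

vd = [128, 101, 12, 1]

lane count: 128 div 32 = 4
p0[j] = (4+j < 8); true for j=0..3 → 4 lanes set
[0] and(0xa8,0x84) = 0x80
[1] and(0xfd,0x65) = 0x65
[2] and(0xcd,0x3c) = 0x0c
[3] and(0x23,0xd5) = 0x01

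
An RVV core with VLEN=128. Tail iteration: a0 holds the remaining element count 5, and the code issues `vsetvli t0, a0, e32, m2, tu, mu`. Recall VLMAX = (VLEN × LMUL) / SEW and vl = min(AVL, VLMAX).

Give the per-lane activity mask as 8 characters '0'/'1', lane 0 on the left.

predicate = 11111000

VLMAX = VLEN×LMUL/SEW = 128×2/32 = 8
vl = min(AVL, VLMAX) = min(5, 8) = 5
bits (lane 0 leftmost): 11111000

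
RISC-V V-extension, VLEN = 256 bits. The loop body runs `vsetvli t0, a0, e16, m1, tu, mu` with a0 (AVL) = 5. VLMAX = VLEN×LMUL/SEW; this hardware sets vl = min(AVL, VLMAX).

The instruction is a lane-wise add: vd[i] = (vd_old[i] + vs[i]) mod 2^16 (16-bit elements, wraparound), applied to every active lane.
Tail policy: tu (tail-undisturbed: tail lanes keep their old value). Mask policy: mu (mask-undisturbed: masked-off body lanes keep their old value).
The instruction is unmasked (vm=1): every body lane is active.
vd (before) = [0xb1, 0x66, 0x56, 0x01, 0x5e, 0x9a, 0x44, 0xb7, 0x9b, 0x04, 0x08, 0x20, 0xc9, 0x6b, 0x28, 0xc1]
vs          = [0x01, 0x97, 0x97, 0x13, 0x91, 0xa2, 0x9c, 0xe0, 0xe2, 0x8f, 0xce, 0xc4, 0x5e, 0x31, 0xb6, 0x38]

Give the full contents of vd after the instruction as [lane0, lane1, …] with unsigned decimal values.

vd = [178, 253, 237, 20, 239, 154, 68, 183, 155, 4, 8, 32, 201, 107, 40, 193]

VLMAX = VLEN×LMUL/SEW = 256×1/16 = 16
AVL=5 ≤ VLMAX=16, so vl = 5
lane  0: add(0xb1,0x01) ⇒ 0xb2
lane  1: add(0x66,0x97) ⇒ 0xfd
lane  2: add(0x56,0x97) ⇒ 0xed
lane  3: add(0x01,0x13) ⇒ 0x14
lane  4: add(0x5e,0x91) ⇒ 0xef
lane  5: tail/keep ⇒ 0x9a
lane  6: tail/keep ⇒ 0x44
lane  7: tail/keep ⇒ 0xb7
lane  8: tail/keep ⇒ 0x9b
lane  9: tail/keep ⇒ 0x04
lane 10: tail/keep ⇒ 0x08
lane 11: tail/keep ⇒ 0x20
lane 12: tail/keep ⇒ 0xc9
lane 13: tail/keep ⇒ 0x6b
lane 14: tail/keep ⇒ 0x28
lane 15: tail/keep ⇒ 0xc1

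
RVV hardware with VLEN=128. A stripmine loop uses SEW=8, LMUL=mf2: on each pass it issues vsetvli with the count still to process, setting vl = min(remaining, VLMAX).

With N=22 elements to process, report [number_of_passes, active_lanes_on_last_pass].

VLMAX = (128 × 1/2) / 8 = 8 lanes
22 elements at 8/iter → 3 passes, remainder 6 on the last

[iterations, last_vl] = [3, 6]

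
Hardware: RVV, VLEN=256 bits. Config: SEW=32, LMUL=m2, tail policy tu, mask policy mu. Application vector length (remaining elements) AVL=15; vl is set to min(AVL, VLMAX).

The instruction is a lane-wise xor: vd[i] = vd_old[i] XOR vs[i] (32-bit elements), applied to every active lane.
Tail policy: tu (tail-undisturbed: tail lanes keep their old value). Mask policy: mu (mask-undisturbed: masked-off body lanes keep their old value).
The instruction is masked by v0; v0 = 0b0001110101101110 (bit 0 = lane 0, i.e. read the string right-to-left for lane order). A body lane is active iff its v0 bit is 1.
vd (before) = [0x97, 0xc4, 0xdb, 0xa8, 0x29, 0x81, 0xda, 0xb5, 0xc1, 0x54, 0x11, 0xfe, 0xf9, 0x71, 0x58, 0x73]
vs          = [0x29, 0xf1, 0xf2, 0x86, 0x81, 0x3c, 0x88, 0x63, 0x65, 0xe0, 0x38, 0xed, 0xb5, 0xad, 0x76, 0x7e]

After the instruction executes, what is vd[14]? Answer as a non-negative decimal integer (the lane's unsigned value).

VLMAX = VLEN×LMUL/SEW = 256×2/32 = 16
vl ← min(15, 16) = 15
  i=0: mask-off/keep → 151
  i=1: xor(0xc4,0xf1) → 53
  i=2: xor(0xdb,0xf2) → 41
  i=3: xor(0xa8,0x86) → 46
  i=4: mask-off/keep → 41
  i=5: xor(0x81,0x3c) → 189
  i=6: xor(0xda,0x88) → 82
  i=7: mask-off/keep → 181
  i=8: xor(0xc1,0x65) → 164
  i=9: mask-off/keep → 84
  i=10: xor(0x11,0x38) → 41
  i=11: xor(0xfe,0xed) → 19
  i=12: xor(0xf9,0xb5) → 76
  i=13: mask-off/keep → 113
  i=14: mask-off/keep → 88
  i=15: tail/keep → 115

vd[14] = 88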